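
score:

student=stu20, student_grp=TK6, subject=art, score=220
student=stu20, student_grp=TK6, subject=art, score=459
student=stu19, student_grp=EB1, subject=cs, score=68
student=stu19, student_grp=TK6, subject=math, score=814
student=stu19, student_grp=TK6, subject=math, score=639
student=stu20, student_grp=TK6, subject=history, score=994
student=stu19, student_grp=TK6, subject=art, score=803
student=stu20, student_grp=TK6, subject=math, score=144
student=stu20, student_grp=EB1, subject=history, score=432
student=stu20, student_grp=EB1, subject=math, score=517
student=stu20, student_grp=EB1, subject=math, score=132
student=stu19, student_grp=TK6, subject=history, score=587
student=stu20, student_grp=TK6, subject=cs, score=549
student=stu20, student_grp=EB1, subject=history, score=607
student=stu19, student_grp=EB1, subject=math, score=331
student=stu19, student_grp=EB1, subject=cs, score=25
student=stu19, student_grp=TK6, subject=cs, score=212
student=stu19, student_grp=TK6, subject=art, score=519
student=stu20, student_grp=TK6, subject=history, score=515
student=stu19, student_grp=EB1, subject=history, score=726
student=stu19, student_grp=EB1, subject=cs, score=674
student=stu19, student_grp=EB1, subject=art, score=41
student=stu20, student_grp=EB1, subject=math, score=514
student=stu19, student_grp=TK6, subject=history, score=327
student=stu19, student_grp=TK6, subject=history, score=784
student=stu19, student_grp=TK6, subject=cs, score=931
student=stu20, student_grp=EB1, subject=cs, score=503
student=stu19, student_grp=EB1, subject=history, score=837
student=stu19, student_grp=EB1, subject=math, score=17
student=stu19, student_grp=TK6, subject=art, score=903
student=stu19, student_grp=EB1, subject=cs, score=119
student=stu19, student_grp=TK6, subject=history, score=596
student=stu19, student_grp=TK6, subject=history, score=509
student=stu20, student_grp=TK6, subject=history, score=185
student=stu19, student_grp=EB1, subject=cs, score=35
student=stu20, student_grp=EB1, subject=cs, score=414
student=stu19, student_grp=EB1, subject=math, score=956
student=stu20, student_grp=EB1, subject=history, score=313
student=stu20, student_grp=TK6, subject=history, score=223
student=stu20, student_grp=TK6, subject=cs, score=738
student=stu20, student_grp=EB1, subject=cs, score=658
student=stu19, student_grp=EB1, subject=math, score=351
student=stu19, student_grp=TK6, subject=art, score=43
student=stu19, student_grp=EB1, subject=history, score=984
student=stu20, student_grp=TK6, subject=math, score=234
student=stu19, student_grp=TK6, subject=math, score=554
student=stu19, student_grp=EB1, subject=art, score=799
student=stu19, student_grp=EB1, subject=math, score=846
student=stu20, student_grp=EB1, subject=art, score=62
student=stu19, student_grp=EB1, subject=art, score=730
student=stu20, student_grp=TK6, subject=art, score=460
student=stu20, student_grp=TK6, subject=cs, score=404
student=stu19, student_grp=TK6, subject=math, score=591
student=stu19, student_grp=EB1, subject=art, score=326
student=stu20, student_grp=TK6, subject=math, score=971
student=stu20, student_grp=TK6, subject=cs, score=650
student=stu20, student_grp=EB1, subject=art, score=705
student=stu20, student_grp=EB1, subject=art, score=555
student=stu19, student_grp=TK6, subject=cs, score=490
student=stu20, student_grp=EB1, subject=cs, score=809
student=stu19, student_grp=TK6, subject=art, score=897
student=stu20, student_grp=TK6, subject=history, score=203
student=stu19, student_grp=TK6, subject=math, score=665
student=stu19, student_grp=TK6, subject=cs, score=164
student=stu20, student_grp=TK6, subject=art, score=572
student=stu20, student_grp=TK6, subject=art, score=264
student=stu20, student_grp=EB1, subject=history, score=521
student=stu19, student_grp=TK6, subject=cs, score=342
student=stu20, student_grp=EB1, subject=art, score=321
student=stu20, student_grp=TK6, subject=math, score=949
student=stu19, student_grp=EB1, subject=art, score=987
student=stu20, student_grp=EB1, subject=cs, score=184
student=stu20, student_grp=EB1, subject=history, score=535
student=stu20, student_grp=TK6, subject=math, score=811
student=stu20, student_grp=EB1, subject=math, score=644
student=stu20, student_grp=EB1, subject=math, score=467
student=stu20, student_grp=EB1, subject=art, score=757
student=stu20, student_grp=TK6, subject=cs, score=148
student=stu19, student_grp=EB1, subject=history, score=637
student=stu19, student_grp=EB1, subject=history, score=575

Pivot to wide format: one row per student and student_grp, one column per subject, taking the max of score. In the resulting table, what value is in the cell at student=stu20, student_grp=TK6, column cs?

Rows with student=stu20, student_grp=TK6 and subject=cs: score values are 549, 738, 404, 650, 148.
max(549, 738, 404, 650, 148) = 738.

738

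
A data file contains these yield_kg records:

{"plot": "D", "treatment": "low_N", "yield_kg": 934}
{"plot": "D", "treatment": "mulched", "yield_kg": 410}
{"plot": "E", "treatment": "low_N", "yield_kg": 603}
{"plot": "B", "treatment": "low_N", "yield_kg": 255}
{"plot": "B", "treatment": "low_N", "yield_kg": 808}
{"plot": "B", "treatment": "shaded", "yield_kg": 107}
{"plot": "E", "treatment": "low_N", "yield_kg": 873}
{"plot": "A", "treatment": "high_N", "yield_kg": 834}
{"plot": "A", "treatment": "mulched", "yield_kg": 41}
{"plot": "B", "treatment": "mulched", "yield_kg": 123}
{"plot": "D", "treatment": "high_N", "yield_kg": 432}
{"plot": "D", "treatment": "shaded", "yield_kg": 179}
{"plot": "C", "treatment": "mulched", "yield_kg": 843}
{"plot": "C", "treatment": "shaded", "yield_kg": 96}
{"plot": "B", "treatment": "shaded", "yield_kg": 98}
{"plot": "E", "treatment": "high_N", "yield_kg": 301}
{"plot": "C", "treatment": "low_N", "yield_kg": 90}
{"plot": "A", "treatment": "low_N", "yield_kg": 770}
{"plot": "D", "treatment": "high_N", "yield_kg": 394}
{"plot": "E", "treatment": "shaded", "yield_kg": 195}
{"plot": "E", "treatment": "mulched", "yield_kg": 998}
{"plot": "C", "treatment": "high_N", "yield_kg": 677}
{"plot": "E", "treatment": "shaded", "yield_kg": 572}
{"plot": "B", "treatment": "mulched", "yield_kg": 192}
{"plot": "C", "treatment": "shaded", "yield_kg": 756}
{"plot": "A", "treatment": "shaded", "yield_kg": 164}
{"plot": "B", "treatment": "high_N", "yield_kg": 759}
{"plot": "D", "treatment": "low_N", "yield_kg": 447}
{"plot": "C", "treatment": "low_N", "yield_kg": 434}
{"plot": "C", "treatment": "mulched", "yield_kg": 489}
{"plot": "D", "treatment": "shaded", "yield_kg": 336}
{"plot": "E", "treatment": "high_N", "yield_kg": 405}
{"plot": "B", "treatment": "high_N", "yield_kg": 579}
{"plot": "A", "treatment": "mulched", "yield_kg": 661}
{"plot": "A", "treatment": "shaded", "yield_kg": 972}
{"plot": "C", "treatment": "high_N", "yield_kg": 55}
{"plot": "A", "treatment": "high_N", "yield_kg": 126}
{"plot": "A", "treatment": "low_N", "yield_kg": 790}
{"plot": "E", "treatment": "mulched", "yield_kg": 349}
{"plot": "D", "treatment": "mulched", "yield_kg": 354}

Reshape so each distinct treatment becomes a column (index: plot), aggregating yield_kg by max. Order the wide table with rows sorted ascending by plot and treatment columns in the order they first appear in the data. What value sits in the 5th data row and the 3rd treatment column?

572

With rows sorted ascending by plot, row 5 is plot=E. treatment columns in first-appearance order: low_N, mulched, shaded, high_N; column 3 is shaded.
Long rows with plot=E, treatment=shaded: max(195, 572) = 572.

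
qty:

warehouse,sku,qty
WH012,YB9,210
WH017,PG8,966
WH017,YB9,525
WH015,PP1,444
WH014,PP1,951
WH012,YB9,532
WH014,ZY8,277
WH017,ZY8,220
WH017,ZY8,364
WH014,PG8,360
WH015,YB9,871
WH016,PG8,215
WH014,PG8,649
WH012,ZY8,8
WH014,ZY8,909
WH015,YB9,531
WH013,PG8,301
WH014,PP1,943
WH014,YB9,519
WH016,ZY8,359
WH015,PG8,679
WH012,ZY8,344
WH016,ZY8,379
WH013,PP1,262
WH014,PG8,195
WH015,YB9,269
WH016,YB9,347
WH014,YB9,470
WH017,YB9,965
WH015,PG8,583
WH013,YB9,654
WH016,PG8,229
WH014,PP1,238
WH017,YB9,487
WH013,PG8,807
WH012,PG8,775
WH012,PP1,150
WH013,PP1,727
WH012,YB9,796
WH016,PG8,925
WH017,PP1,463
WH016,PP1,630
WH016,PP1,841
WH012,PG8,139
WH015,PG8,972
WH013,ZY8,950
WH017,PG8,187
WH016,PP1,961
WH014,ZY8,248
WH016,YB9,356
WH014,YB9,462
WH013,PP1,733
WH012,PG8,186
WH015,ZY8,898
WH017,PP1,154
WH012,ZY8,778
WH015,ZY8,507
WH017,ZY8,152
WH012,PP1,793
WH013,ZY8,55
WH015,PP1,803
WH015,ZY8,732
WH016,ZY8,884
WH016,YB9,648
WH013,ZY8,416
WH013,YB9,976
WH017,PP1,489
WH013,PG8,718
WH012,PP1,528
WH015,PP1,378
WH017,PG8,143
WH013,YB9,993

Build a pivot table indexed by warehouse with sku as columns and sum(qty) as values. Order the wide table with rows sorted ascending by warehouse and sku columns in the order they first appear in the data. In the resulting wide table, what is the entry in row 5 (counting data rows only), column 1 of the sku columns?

1351

With rows sorted ascending by warehouse, row 5 is warehouse=WH016. sku columns in first-appearance order: YB9, PG8, PP1, ZY8; column 1 is YB9.
Long rows with warehouse=WH016, sku=YB9: 347 + 356 + 648 = 1351.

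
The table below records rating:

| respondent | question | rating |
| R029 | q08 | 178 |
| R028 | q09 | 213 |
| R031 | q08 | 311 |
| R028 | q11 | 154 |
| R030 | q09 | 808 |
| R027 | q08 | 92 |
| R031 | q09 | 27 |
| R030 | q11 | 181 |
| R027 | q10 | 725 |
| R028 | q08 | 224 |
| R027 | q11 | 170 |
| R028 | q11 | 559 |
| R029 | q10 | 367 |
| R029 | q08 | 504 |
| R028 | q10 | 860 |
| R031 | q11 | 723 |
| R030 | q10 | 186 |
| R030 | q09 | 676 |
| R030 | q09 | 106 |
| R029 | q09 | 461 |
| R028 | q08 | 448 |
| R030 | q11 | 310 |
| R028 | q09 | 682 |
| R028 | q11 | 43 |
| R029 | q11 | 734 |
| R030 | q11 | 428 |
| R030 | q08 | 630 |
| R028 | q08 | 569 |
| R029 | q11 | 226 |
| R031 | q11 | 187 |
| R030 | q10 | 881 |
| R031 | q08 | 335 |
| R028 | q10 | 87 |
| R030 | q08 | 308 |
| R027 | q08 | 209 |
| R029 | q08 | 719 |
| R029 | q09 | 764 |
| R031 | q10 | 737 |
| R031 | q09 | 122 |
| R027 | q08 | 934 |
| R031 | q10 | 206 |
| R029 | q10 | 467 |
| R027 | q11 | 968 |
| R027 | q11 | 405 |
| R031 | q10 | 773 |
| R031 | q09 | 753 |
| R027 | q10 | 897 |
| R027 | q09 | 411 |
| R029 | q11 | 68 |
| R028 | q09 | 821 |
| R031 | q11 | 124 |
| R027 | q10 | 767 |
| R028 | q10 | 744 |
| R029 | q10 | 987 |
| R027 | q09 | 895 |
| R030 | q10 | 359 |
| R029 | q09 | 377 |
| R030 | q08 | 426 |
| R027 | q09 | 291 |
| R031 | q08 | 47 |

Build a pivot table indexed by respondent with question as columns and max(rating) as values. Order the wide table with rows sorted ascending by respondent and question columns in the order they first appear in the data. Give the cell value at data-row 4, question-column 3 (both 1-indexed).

With rows sorted ascending by respondent, row 4 is respondent=R030. question columns in first-appearance order: q08, q09, q11, q10; column 3 is q11.
Long rows with respondent=R030, question=q11: max(181, 310, 428) = 428.

428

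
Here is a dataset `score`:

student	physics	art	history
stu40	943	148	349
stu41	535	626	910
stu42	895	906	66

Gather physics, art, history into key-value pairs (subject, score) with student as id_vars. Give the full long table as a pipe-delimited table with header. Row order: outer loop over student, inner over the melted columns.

Each (student, column) pair becomes one row: 3 × 3 = 9 rows.
For example, (stu40, physics) → score=943.

| student | subject | score |
| stu40 | physics | 943 |
| stu40 | art | 148 |
| stu40 | history | 349 |
| stu41 | physics | 535 |
| stu41 | art | 626 |
| stu41 | history | 910 |
| stu42 | physics | 895 |
| stu42 | art | 906 |
| stu42 | history | 66 |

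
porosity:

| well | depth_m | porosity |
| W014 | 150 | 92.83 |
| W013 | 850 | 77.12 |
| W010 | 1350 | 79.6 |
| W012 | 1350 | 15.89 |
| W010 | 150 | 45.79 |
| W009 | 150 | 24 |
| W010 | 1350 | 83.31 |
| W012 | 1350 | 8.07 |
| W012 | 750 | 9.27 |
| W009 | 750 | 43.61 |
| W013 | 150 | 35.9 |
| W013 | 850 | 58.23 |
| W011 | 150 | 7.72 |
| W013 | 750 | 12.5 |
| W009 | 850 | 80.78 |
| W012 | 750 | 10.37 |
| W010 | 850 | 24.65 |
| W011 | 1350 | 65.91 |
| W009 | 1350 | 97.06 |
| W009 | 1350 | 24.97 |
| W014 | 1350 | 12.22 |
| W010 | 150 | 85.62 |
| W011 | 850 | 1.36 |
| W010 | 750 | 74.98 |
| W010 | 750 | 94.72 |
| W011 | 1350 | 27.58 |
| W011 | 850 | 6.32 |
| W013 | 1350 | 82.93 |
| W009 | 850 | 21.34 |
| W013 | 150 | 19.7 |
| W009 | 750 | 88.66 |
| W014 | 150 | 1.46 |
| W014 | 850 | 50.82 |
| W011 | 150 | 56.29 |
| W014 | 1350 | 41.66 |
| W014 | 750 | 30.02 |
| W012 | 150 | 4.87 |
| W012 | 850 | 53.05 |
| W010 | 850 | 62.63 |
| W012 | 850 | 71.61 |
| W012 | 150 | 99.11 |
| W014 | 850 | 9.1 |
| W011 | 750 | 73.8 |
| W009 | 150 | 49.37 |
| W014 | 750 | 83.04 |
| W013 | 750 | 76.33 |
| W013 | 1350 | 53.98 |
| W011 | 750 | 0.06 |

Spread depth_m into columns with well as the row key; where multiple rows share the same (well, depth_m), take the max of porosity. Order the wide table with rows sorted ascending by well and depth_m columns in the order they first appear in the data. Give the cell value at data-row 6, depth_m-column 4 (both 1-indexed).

83.04

With rows sorted ascending by well, row 6 is well=W014. depth_m columns in first-appearance order: 150, 850, 1350, 750; column 4 is 750.
Long rows with well=W014, depth_m=750: max(30.02, 83.04) = 83.04.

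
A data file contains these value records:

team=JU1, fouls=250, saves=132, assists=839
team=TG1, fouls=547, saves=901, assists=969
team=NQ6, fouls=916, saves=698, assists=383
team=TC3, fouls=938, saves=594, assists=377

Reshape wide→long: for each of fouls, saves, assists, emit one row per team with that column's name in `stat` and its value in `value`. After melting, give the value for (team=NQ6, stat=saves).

698

Unpivoting turns each (team, wide-column) pair into one long row.
The wide cell at row NQ6, column saves holds 698, so the long row (NQ6, saves) has value=698.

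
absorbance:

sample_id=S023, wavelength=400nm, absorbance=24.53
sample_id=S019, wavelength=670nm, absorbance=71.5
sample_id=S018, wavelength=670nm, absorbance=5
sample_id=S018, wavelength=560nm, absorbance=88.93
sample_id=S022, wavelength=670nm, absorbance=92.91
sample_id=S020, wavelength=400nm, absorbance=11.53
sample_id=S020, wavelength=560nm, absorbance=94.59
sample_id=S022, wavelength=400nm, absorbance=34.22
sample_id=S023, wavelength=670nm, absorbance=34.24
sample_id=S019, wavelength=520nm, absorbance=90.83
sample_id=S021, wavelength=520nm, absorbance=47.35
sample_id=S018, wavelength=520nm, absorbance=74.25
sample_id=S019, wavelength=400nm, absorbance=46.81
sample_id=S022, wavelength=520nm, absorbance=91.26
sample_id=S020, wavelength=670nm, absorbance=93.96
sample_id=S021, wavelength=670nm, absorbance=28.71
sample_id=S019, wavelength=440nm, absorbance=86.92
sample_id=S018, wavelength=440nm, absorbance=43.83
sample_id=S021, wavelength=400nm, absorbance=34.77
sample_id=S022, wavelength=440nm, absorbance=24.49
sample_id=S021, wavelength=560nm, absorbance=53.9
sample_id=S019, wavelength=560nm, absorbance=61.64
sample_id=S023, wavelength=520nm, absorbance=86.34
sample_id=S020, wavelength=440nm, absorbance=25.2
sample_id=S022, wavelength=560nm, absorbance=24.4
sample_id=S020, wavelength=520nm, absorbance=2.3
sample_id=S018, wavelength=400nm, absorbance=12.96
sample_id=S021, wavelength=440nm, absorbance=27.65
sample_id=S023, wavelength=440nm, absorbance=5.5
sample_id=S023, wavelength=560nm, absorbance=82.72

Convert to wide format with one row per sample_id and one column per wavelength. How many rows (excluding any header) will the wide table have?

6

6 distinct sample_id values → 6 rows.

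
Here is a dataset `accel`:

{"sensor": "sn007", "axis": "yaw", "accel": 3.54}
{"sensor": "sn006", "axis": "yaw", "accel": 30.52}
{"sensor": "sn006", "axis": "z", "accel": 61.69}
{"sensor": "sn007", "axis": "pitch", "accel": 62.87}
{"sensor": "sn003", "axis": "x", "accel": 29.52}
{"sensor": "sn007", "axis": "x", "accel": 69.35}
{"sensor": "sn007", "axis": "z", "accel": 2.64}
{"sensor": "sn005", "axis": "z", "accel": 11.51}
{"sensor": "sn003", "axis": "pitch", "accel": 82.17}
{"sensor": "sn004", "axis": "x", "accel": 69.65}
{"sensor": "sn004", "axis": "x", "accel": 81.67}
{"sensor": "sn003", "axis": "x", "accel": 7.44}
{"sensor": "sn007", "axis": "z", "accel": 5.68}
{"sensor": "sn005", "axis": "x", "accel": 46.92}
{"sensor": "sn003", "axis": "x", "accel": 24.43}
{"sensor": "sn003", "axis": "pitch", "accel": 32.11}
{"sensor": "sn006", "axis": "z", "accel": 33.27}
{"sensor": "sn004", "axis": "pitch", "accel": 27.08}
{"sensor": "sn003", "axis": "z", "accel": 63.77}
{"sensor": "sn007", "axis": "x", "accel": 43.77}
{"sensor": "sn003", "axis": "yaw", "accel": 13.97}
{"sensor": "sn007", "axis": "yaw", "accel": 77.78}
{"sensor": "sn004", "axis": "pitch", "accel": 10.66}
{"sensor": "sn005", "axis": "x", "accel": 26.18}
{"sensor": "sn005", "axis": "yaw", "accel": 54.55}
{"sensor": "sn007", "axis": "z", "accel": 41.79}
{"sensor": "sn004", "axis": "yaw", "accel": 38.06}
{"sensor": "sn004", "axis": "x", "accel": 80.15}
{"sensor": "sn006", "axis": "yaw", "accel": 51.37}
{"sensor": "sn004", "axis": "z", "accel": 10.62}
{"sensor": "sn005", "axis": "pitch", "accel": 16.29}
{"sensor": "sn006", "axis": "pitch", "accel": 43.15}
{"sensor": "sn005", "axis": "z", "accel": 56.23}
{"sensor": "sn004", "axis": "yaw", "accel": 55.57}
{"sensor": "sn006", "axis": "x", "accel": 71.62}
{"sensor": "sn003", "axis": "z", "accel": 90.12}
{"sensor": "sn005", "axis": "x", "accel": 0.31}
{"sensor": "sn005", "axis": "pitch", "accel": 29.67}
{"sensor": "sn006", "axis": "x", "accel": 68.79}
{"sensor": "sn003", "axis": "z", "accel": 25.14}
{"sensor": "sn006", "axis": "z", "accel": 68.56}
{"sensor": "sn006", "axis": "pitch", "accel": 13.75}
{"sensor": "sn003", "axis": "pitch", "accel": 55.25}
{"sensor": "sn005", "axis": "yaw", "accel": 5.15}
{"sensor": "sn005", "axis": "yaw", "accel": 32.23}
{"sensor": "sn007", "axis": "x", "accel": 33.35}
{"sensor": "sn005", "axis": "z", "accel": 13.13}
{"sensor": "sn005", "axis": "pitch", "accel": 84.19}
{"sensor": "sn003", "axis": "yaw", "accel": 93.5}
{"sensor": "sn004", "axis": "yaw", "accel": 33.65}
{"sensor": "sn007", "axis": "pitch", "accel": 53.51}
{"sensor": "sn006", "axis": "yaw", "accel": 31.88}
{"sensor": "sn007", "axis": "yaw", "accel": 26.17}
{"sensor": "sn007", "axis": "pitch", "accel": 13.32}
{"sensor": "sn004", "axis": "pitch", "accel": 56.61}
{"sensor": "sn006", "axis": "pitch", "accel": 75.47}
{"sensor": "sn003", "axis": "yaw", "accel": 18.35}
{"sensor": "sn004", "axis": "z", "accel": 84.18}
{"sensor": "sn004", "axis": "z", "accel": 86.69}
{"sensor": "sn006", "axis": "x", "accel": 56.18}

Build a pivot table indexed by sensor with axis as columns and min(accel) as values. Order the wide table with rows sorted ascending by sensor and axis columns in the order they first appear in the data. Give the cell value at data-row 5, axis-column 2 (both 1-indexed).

With rows sorted ascending by sensor, row 5 is sensor=sn007. axis columns in first-appearance order: yaw, z, pitch, x; column 2 is z.
Long rows with sensor=sn007, axis=z: min(2.64, 5.68, 41.79) = 2.64.

2.64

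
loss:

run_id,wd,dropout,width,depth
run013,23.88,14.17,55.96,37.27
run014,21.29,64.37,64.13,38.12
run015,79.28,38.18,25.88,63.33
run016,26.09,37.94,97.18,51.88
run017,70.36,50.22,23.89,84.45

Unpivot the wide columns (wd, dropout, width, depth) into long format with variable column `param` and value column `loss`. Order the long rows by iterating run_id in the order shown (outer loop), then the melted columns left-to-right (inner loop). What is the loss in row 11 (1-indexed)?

25.88

20 rows total (5 × 4). Row 11: index ⌊(11-1)/4⌋ = 2 into run_id → run015; (11-1) mod 4 = 2 into the melted columns → width.
So row 11 is (run015, width, 25.88); loss = 25.88.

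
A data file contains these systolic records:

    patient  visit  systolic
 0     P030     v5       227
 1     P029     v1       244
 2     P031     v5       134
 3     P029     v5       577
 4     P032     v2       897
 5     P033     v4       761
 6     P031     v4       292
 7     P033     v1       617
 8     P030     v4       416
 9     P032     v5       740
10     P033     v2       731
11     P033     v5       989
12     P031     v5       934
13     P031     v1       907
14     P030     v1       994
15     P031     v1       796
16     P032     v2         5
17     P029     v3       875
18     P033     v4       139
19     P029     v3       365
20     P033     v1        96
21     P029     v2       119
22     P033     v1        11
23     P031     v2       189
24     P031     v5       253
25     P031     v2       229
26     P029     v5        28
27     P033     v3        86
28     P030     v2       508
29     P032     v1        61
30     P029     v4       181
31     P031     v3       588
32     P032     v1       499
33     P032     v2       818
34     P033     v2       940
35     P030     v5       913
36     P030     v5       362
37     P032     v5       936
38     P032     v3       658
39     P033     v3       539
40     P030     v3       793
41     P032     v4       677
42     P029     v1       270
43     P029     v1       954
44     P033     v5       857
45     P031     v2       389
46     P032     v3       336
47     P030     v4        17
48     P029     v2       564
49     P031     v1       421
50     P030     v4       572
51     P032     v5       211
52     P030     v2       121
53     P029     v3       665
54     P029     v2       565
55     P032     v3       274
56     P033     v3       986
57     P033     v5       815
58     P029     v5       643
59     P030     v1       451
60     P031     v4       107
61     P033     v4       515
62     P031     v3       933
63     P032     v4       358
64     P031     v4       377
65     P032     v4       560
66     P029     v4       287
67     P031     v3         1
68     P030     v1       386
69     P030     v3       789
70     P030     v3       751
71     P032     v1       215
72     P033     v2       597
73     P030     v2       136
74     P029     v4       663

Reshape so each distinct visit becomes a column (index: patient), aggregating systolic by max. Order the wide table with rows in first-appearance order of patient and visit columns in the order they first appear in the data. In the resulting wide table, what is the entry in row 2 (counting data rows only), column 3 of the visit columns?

565

With rows in first-appearance order of patient, row 2 is patient=P029. visit columns in first-appearance order: v5, v1, v2, v4, v3; column 3 is v2.
Long rows with patient=P029, visit=v2: max(119, 564, 565) = 565.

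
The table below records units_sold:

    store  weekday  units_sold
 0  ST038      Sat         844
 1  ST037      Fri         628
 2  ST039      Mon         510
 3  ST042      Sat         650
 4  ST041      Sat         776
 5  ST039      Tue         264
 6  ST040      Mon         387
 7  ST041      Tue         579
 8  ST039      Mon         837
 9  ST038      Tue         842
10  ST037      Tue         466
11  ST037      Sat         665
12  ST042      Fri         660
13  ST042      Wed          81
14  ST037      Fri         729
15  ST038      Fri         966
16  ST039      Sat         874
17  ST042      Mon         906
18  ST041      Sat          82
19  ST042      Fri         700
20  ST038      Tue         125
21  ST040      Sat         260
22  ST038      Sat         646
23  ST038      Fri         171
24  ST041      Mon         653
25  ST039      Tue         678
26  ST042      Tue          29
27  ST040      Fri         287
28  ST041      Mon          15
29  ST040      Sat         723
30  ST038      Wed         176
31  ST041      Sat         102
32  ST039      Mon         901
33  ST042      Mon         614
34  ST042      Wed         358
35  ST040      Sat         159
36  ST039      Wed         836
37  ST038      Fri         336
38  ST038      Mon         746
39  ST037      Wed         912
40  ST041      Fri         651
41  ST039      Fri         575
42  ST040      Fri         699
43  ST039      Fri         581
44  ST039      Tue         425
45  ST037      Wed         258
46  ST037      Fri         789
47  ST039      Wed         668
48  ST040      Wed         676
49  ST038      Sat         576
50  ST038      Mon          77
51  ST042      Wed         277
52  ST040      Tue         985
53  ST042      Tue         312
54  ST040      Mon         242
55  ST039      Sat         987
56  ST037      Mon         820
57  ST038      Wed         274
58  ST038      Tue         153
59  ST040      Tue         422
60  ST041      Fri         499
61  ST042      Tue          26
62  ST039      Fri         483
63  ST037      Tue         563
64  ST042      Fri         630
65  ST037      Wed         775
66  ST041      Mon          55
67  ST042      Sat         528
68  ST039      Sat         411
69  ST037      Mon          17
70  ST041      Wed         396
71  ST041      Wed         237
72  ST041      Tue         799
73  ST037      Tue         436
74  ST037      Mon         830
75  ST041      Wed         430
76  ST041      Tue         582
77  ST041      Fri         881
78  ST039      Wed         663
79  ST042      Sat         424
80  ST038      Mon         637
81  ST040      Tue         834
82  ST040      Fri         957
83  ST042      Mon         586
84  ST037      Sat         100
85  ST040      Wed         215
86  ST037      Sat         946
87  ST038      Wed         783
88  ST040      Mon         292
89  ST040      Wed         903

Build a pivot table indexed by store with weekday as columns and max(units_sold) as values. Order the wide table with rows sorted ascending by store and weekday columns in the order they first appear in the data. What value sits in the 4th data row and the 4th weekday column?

985

With rows sorted ascending by store, row 4 is store=ST040. weekday columns in first-appearance order: Sat, Fri, Mon, Tue, Wed; column 4 is Tue.
Long rows with store=ST040, weekday=Tue: max(985, 422, 834) = 985.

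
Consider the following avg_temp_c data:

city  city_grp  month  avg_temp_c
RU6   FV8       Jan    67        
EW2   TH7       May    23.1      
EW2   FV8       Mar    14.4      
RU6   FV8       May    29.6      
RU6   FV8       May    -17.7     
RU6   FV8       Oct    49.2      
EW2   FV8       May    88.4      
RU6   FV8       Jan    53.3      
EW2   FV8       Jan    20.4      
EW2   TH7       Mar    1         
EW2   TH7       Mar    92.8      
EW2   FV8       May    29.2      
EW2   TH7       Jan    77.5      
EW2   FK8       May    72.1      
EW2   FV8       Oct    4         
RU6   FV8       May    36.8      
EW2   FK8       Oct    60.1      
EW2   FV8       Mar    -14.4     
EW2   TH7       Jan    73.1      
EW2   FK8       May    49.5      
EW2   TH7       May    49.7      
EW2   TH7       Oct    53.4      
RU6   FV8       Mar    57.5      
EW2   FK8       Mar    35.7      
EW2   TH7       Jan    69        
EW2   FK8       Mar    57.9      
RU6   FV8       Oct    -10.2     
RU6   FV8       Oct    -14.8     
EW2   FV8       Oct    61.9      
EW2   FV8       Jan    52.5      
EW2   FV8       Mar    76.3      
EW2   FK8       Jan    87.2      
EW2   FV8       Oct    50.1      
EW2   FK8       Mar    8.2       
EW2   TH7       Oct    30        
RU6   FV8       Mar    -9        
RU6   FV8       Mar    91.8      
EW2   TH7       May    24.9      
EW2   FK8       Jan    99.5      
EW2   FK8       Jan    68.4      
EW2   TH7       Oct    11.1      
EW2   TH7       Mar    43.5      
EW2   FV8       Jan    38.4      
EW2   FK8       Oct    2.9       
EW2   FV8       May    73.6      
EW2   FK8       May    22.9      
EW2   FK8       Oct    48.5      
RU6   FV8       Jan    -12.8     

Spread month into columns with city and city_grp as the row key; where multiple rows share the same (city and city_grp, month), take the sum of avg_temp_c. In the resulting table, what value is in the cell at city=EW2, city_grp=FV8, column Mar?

Rows with city=EW2, city_grp=FV8 and month=Mar: avg_temp_c values are 14.4, -14.4, 76.3.
14.4 + -14.4 + 76.3 = 76.3.

76.3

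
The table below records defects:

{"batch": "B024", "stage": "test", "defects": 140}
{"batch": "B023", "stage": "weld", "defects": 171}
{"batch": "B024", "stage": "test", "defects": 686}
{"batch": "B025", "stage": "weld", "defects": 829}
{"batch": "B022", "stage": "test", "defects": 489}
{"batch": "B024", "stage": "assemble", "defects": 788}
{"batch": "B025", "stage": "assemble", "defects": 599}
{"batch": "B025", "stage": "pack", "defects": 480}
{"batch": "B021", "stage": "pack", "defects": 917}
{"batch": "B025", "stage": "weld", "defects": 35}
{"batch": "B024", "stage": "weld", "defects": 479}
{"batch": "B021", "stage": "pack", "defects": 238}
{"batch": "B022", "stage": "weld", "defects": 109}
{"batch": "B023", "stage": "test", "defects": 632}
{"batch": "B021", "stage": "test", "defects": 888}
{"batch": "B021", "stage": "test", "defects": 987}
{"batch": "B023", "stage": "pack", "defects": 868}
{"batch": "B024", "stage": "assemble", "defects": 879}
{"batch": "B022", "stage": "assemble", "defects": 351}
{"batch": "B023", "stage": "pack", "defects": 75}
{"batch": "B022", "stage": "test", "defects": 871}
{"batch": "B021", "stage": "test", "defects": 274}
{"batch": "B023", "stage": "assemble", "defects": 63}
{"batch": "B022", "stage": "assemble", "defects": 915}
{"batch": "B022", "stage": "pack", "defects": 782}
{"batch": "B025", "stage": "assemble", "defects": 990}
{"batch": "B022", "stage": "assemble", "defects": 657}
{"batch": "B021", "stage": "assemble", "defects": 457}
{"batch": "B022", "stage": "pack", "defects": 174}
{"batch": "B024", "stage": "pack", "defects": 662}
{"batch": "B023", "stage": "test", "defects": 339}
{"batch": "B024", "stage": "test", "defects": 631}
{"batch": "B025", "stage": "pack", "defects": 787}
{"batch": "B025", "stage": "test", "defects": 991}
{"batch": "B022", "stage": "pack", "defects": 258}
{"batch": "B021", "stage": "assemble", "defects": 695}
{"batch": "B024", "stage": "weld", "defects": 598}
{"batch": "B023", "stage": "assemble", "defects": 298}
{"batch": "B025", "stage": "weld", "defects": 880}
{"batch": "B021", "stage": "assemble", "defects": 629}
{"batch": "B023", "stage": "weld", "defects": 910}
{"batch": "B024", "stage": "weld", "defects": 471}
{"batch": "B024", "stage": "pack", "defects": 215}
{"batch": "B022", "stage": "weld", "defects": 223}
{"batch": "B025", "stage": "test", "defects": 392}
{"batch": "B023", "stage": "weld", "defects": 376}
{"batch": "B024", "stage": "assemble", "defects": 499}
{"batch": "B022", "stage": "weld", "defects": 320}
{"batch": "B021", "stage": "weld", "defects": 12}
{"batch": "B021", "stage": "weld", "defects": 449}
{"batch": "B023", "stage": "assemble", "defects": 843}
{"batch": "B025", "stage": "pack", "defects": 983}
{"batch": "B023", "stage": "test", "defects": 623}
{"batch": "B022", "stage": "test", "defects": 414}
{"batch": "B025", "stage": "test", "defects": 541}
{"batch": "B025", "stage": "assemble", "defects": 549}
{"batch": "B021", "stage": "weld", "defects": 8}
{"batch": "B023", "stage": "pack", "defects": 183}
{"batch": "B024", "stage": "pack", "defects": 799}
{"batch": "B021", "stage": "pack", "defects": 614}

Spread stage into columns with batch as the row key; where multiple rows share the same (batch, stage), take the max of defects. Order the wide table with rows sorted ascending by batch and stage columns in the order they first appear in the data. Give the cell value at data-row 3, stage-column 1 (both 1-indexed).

632

With rows sorted ascending by batch, row 3 is batch=B023. stage columns in first-appearance order: test, weld, assemble, pack; column 1 is test.
Long rows with batch=B023, stage=test: max(632, 339, 623) = 632.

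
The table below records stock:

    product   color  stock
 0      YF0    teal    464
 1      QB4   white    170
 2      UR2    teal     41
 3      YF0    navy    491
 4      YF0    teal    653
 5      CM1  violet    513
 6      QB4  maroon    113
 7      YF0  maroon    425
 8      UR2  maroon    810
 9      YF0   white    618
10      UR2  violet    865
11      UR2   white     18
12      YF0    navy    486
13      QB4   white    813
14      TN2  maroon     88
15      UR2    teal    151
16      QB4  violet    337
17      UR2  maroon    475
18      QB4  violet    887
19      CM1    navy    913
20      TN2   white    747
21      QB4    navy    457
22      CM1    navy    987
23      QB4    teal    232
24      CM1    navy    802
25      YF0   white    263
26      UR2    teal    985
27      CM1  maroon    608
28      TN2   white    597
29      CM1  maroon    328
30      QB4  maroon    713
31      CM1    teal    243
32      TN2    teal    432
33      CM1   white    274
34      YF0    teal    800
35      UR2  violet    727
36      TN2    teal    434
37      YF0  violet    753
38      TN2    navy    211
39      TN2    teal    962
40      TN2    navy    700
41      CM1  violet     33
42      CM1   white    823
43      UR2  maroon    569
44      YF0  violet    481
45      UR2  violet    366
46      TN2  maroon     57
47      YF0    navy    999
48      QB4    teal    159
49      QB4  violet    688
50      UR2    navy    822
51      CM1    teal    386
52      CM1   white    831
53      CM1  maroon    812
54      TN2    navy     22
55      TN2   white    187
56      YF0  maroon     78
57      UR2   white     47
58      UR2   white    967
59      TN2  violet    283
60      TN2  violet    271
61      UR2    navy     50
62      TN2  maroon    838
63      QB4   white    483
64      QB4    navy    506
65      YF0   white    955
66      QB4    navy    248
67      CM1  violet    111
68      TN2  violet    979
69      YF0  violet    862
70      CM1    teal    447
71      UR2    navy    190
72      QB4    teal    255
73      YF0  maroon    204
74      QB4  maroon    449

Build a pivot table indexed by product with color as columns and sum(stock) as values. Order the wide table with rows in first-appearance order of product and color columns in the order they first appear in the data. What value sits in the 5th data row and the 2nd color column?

1531

With rows in first-appearance order of product, row 5 is product=TN2. color columns in first-appearance order: teal, white, navy, violet, maroon; column 2 is white.
Long rows with product=TN2, color=white: 747 + 597 + 187 = 1531.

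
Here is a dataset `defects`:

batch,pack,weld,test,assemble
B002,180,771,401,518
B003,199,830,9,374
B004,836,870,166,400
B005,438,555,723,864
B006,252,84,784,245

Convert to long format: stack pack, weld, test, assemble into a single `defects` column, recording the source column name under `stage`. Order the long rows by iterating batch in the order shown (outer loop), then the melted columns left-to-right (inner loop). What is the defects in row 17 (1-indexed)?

252

20 rows total (5 × 4). Row 17: index ⌊(17-1)/4⌋ = 4 into batch → B006; (17-1) mod 4 = 0 into the melted columns → pack.
So row 17 is (B006, pack, 252); defects = 252.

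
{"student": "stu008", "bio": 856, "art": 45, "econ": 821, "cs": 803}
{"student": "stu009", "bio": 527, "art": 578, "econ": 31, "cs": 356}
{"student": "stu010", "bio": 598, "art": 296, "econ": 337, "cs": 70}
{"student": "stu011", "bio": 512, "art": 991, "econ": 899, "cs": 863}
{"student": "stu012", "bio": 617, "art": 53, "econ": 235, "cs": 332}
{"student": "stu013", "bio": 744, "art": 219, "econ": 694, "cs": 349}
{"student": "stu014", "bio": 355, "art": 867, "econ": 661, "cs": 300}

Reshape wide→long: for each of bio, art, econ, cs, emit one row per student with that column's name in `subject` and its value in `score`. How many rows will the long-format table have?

28

7 student values × 4 melted columns = 28 rows.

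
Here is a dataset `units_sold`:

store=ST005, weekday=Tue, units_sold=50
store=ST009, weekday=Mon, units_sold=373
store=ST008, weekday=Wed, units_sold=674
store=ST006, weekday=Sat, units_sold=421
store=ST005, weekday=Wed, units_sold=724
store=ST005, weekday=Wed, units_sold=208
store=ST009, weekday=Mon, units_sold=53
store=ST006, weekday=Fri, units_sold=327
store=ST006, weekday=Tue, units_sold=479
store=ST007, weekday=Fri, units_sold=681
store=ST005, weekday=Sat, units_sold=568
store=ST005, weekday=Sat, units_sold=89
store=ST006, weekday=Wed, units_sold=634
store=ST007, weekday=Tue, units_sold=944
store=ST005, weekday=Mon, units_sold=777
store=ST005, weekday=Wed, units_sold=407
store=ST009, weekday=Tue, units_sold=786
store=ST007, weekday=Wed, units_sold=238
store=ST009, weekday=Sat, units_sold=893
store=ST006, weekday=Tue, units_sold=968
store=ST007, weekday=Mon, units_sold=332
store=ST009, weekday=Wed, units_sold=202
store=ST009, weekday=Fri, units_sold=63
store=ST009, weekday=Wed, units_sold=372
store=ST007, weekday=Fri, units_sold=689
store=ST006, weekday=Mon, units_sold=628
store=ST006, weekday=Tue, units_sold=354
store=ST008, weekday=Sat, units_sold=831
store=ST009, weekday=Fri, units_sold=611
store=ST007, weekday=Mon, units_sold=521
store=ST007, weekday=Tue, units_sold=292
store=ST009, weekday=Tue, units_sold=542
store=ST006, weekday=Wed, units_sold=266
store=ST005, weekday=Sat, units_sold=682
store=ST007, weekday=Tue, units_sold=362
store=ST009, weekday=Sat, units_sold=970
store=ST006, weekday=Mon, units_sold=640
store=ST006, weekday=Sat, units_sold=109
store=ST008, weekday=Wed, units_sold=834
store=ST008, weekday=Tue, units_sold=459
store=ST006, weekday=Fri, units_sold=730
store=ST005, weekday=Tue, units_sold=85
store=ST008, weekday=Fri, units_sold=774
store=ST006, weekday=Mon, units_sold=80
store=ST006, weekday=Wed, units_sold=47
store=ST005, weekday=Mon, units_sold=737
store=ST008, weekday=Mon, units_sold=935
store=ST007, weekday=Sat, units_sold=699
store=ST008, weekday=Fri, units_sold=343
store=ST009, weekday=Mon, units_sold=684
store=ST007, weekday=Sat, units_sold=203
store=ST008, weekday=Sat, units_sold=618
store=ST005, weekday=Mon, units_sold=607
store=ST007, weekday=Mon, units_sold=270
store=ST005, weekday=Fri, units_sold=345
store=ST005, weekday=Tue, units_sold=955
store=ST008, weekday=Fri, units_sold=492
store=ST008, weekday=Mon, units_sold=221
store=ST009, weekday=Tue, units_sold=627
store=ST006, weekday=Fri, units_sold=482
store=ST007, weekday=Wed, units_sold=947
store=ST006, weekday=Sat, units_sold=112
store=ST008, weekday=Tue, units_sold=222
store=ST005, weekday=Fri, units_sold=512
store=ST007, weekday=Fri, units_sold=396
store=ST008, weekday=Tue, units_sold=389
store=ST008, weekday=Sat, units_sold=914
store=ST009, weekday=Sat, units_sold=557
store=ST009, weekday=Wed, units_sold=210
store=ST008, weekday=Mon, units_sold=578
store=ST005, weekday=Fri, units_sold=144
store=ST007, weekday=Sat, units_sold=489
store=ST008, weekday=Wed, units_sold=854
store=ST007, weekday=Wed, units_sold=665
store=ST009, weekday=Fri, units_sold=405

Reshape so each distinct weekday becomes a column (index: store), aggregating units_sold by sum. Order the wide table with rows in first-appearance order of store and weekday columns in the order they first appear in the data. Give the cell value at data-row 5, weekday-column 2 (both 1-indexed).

1123

With rows in first-appearance order of store, row 5 is store=ST007. weekday columns in first-appearance order: Tue, Mon, Wed, Sat, Fri; column 2 is Mon.
Long rows with store=ST007, weekday=Mon: 332 + 521 + 270 = 1123.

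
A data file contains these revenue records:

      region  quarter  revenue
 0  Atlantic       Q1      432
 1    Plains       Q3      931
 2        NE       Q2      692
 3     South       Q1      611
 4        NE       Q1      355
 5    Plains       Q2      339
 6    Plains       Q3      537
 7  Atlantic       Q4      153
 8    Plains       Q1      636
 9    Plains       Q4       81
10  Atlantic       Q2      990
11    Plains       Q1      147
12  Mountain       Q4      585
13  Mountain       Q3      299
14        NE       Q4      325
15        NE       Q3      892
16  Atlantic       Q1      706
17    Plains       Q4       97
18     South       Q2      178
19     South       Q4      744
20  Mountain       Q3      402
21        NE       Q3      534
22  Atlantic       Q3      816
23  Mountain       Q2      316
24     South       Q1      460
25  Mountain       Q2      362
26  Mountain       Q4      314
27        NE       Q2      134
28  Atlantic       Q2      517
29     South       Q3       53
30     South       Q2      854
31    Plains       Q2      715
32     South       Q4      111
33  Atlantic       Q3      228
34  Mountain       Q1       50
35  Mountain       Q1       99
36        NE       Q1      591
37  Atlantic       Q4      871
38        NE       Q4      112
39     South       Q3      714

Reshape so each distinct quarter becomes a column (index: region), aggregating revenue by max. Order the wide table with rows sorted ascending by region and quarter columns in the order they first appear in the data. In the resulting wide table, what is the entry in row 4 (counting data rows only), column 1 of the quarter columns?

With rows sorted ascending by region, row 4 is region=Plains. quarter columns in first-appearance order: Q1, Q3, Q2, Q4; column 1 is Q1.
Long rows with region=Plains, quarter=Q1: max(636, 147) = 636.

636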